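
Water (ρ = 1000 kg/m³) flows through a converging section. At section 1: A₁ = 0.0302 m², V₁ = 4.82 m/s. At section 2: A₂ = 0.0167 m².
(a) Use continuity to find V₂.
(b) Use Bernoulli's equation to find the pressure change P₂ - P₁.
(a) Continuity: A₁V₁=A₂V₂ -> V₂=A₁V₁/A₂=0.0302*4.82/0.0167=8.72 m/s
(b) Bernoulli: P₂-P₁=0.5*rho*(V₁^2-V₂^2)/1000=0.5*1000*(4.82^2-8.72^2)/1000=-26.4 kPa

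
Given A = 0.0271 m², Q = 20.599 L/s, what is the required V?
Formula: Q = A V
Substituting knowns: 20.599 = 0.0271·V·1000
Solving for V: V = (20.599/1000)/0.0271 = 0.7601 m/s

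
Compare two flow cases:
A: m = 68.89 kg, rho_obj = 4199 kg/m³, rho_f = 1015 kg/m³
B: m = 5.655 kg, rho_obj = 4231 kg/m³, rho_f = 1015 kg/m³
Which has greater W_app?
W_app(A) = 512.5 N, W_app(B) = 42.17 N. Answer: A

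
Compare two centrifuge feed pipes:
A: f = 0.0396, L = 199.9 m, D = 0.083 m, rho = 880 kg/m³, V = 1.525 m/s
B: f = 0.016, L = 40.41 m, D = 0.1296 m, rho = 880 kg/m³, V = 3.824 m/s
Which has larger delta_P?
delta_P(A) = 97.59 kPa, delta_P(B) = 32.1 kPa. Answer: A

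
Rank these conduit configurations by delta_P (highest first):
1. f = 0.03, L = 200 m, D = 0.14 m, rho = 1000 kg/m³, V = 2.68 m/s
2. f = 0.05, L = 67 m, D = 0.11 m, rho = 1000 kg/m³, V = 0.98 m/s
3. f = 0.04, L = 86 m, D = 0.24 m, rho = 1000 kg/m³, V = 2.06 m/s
Case 1: delta_P = 153.9 kPa
Case 2: delta_P = 14.62 kPa
Case 3: delta_P = 30.41 kPa
Ranking (highest first): 1, 3, 2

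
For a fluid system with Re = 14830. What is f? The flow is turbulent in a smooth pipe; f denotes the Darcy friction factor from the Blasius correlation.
Formula: f = \frac{0.316}{Re^{0.25}}
f = 0.316/14830^0.25 = 0.02864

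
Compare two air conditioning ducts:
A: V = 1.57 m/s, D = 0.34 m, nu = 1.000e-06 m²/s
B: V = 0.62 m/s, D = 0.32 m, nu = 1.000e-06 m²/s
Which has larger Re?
Re(A) = 533800, Re(B) = 198400. Answer: A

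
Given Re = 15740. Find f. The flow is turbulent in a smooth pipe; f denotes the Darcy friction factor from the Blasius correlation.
Formula: f = \frac{0.316}{Re^{0.25}}
f = 0.316/15740^0.25 = 0.02821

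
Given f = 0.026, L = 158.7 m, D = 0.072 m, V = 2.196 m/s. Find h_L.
Formula: h_L = f \frac{L}{D} \frac{V^2}{2g}
h_L = 0.026·(158.7/0.072)·2.196²/(2·9.81) = 14.09 m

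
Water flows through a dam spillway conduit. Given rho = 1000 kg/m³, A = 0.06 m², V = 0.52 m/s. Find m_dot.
Formula: \dot{m} = \rho A V
m_dot = 1000·0.06·0.52 = 31.2 kg/s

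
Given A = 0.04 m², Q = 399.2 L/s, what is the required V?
Formula: Q = A V
Substituting knowns: 399.2 = 0.04·V·1000
Solving for V: V = (399.2/1000)/0.04 = 9.98 m/s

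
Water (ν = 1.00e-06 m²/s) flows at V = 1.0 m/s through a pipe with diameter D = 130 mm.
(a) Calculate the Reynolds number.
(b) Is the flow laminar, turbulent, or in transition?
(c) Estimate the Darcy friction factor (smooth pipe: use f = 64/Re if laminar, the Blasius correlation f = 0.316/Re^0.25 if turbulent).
(a) Re = V·D/ν = 1.0·0.13/1.00e-06 = 130000
(b) Flow regime: turbulent (Re > 4000)
(c) Friction factor: f = 0.316/Re^0.25 = 0.316/130000^0.25 = 0.01664 (Blasius is strictly valid for Re ≲ 1e5; used here as the smooth-pipe estimate the problem specifies)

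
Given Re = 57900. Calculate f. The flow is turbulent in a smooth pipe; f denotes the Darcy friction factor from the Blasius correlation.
Formula: f = \frac{0.316}{Re^{0.25}}
f = 0.316/57900^0.25 = 0.02037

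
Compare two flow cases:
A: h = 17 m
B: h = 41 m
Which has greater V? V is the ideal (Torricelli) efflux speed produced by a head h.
V(A) = 18.26 m/s, V(B) = 28.36 m/s. Answer: B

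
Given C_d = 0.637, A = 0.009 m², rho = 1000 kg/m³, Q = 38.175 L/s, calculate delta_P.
Formula: Q = C_d A \sqrt{\frac{2 \Delta P}{\rho}}
Substituting knowns: 38.175 = 0.637·0.009·√(2·(delta_P·1000)/1000)·1000
Solving for delta_P: delta_P = ((38.175/1000)/(0.637·0.009))²·1000/2/1000 = 22.17 kPa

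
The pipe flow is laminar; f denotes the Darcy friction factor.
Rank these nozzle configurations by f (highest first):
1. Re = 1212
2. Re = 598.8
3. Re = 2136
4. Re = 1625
Case 1: f = 0.05281
Case 2: f = 0.1069
Case 3: f = 0.02996
Case 4: f = 0.03938
Ranking (highest first): 2, 1, 4, 3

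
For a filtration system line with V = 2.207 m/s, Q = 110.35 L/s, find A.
Formula: Q = A V
Substituting knowns: 110.35 = A·2.207·1000
Solving for A: A = (110.35/1000)/2.207 = 0.05 m²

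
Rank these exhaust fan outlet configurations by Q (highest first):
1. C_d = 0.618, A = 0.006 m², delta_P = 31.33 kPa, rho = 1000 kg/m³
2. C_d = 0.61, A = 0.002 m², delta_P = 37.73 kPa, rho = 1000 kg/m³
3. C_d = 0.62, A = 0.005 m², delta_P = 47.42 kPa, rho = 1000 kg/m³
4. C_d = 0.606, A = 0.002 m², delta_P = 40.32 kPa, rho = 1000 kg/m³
Case 1: Q = 29.35 L/s
Case 2: Q = 10.6 L/s
Case 3: Q = 30.19 L/s
Case 4: Q = 10.88 L/s
Ranking (highest first): 3, 1, 4, 2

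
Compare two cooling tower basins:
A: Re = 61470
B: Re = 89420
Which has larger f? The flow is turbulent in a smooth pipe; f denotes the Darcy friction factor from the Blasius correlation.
f(A) = 0.02007, f(B) = 0.01827. Answer: A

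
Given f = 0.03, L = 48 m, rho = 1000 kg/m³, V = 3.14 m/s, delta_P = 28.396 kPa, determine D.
Formula: \Delta P = f \frac{L}{D} \frac{\rho V^2}{2}
Substituting knowns: 28.396 = 0.03·(48/D)·0.5·1000·3.14²/1000
Solving for D: D = 0.03·48·0.5·1000·3.14²/(28.396·1000) = 0.25 m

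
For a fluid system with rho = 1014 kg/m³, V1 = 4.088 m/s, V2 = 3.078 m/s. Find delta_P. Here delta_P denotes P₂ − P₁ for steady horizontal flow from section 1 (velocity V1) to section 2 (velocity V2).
Formula: \Delta P = \frac{1}{2} \rho (V_1^2 - V_2^2)
delta_P = 0.5·1014·(4.088² − 3.078²)/1000 = 3.669 kPa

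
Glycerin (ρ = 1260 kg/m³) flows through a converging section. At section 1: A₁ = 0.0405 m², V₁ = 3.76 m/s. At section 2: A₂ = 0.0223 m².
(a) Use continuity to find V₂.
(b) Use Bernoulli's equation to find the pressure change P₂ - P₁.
(a) Continuity: A₁V₁=A₂V₂ -> V₂=A₁V₁/A₂=0.0405*3.76/0.0223=6.83 m/s
(b) Bernoulli: P₂-P₁=0.5*rho*(V₁^2-V₂^2)/1000=0.5*1260*(3.76^2-6.83^2)/1000=-20.48 kPa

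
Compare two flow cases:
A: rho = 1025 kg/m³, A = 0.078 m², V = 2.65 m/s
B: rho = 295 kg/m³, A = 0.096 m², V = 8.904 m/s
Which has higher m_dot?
m_dot(A) = 211.9 kg/s, m_dot(B) = 252.2 kg/s. Answer: B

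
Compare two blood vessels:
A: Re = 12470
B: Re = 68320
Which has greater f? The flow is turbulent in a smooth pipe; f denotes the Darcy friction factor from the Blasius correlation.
f(A) = 0.0299, f(B) = 0.01955. Answer: A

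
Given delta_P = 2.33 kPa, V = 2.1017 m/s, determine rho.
Formula: V = \sqrt{\frac{2 \Delta P}{\rho}}
Substituting knowns: 2.1017 = √(2·(2.33·1000)/rho)
Solving for rho: rho = 2·(2.33·1000)/2.1017² = 1055 kg/m³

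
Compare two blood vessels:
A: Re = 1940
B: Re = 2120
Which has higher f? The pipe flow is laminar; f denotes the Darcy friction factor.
f(A) = 0.03299, f(B) = 0.03019. Answer: A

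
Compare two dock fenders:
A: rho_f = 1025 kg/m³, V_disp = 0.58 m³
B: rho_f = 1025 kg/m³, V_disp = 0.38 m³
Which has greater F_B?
F_B(A) = 5832 N, F_B(B) = 3821 N. Answer: A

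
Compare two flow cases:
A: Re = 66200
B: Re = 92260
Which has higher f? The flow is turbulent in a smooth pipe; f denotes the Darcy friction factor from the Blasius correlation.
f(A) = 0.0197, f(B) = 0.01813. Answer: A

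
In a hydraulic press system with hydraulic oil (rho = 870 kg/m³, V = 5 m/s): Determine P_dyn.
Formula: P_{dyn} = \frac{1}{2} \rho V^2
P_dyn = 0.5·870·5²/1000 = 10.88 kPa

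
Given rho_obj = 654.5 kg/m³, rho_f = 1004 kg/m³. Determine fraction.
Formula: f_{sub} = \frac{\rho_{obj}}{\rho_f}
fraction = 654.5/1004 = 0.6519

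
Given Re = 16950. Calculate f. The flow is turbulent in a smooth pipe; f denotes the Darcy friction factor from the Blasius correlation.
Formula: f = \frac{0.316}{Re^{0.25}}
f = 0.316/16950^0.25 = 0.02769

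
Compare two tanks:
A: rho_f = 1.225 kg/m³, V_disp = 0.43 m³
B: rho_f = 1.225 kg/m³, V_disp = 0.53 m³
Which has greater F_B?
F_B(A) = 5.167 N, F_B(B) = 6.369 N. Answer: B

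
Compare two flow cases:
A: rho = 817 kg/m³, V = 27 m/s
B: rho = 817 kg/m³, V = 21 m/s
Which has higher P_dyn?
P_dyn(A) = 297.8 kPa, P_dyn(B) = 180.1 kPa. Answer: A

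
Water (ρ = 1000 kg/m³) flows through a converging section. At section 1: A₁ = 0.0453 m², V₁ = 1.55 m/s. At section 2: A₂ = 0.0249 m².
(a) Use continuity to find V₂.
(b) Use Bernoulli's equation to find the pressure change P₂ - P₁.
(a) Continuity: A₁V₁=A₂V₂ -> V₂=A₁V₁/A₂=0.0453*1.55/0.0249=2.82 m/s
(b) Bernoulli: P₂-P₁=0.5*rho*(V₁^2-V₂^2)/1000=0.5*1000*(1.55^2-2.82^2)/1000=-2.775 kPa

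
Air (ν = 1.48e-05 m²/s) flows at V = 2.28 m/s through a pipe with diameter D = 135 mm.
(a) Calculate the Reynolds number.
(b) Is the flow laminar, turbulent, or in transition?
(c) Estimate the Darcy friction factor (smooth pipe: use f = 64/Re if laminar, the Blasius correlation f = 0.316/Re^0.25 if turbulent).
(a) Re = V·D/ν = 2.28·0.135/1.48e-05 = 20797
(b) Flow regime: turbulent (Re > 4000)
(c) Friction factor: f = 0.316/Re^0.25 = 0.316/20797^0.25 = 0.02631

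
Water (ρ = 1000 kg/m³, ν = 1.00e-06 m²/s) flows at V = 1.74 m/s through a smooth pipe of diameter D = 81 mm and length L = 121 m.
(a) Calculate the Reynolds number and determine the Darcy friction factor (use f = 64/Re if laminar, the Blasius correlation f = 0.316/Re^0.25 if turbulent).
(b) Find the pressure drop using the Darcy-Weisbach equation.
(a) Re = V·D/ν = 1.74·0.081/1.00e-06 = 140940 → turbulent (Re > 4000); f = 0.316/Re^0.25 = 0.316/140940^0.25 = 0.016309 (Blasius is strictly valid for Re ≲ 1e5; used here as the smooth-pipe estimate the problem specifies)
(b) Darcy-Weisbach: ΔP = f·(L/D)·½ρV²/1000 = 0.016309·(121/0.081)·½·1000·1.74²/1000 = 36.88 kPa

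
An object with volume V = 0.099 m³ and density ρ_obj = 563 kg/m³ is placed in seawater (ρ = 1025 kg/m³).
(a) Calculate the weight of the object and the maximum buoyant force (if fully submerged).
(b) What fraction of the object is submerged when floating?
(a) W=rho_obj*g*V=563*9.81*0.099=546.8 N; F_B(max)=rho*g*V=1025*9.81*0.099=995.5 N
(b) Floating fraction=rho_obj/rho=563/1025=0.549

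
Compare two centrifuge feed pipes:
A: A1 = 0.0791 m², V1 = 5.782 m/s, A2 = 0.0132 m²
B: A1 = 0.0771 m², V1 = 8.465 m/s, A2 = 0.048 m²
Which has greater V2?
V2(A) = 34.65 m/s, V2(B) = 13.6 m/s. Answer: A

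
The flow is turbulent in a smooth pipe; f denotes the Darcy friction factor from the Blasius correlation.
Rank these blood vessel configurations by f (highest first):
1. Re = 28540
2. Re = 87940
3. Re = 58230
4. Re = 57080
Case 1: f = 0.02431
Case 2: f = 0.01835
Case 3: f = 0.02034
Case 4: f = 0.02044
Ranking (highest first): 1, 4, 3, 2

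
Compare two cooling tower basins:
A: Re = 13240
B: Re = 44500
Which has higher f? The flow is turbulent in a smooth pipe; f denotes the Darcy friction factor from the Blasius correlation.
f(A) = 0.02946, f(B) = 0.02176. Answer: A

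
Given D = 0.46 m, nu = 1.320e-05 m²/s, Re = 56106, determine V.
Formula: Re = \frac{V D}{\nu}
Substituting knowns: 56106 = V·0.46/1.320e-05
Solving for V: V = 56106·1.320e-05/0.46 = 1.61 m/s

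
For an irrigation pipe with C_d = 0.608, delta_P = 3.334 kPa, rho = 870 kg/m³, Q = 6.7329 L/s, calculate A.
Formula: Q = C_d A \sqrt{\frac{2 \Delta P}{\rho}}
Substituting knowns: 6.7329 = 0.608·A·√(2·(3.334·1000)/870)·1000
Solving for A: A = (6.7329/1000)/(0.608·√(2·(3.334·1000)/870)) = 0.004 m²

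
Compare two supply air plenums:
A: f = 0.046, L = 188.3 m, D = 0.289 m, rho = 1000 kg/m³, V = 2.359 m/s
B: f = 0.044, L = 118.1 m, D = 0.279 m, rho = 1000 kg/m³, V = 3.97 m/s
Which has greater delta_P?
delta_P(A) = 83.39 kPa, delta_P(B) = 146.8 kPa. Answer: B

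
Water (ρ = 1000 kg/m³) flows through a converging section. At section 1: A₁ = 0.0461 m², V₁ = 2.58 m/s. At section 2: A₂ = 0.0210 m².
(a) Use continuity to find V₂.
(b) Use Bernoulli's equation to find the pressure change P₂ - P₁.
(a) Continuity: A₁V₁=A₂V₂ -> V₂=A₁V₁/A₂=0.0461*2.58/0.0210=5.66 m/s
(b) Bernoulli: P₂-P₁=0.5*rho*(V₁^2-V₂^2)/1000=0.5*1000*(2.58^2-5.66^2)/1000=-12.69 kPa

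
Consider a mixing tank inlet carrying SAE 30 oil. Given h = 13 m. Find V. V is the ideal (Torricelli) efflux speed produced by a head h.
Formula: V = \sqrt{2 g h}
V = √(2·9.81·13) = 15.97 m/s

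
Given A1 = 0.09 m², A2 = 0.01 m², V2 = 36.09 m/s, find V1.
Formula: V_2 = \frac{A_1 V_1}{A_2}
Substituting knowns: 36.09 = 0.09·V1/0.01
Solving for V1: V1 = 36.09·0.01/0.09 = 4.01 m/s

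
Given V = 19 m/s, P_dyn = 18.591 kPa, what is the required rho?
Formula: P_{dyn} = \frac{1}{2} \rho V^2
Substituting knowns: 18.591 = 0.5·rho·19²/1000
Solving for rho: rho = 2·(18.591·1000)/19² = 103 kg/m³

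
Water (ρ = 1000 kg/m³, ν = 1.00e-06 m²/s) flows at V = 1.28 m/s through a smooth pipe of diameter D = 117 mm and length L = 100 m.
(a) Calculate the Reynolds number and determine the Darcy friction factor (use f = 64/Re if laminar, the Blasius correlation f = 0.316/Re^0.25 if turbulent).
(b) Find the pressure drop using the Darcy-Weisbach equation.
(a) Re = V·D/ν = 1.28·0.117/1.00e-06 = 149760 → turbulent (Re > 4000); f = 0.316/Re^0.25 = 0.316/149760^0.25 = 0.016063 (Blasius is strictly valid for Re ≲ 1e5; used here as the smooth-pipe estimate the problem specifies)
(b) Darcy-Weisbach: ΔP = f·(L/D)·½ρV²/1000 = 0.016063·(100/0.117)·½·1000·1.28²/1000 = 11.25 kPa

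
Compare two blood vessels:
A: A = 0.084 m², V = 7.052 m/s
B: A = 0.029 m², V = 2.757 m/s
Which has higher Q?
Q(A) = 592.4 L/s, Q(B) = 79.95 L/s. Answer: A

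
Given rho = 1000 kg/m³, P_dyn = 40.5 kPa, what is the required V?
Formula: P_{dyn} = \frac{1}{2} \rho V^2
Substituting knowns: 40.5 = 0.5·1000·V²/1000
Solving for V: V = √(2·(40.5·1000)/1000) = 9 m/s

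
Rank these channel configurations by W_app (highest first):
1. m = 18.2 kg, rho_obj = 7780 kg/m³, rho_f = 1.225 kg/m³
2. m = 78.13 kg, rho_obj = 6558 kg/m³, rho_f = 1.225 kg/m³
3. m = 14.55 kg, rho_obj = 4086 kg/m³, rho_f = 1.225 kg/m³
Case 1: W_app = 178.5 N
Case 2: W_app = 766.3 N
Case 3: W_app = 142.7 N
Ranking (highest first): 2, 1, 3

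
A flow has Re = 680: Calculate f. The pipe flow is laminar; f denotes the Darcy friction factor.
Formula: f = \frac{64}{Re}
f = 64/680 = 0.09412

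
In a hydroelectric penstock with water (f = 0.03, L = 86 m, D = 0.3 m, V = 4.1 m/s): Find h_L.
Formula: h_L = f \frac{L}{D} \frac{V^2}{2g}
h_L = 0.03·(86/0.3)·4.1²/(2·9.81) = 7.368 m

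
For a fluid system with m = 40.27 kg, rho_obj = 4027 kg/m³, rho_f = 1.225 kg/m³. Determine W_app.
Formula: W_{app} = mg\left(1 - \frac{\rho_f}{\rho_{obj}}\right)
W_app = 40.27·9.81·(1 − 1.225/4027) = 394.9 N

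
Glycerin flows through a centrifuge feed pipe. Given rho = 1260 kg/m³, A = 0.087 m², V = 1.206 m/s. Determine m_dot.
Formula: \dot{m} = \rho A V
m_dot = 1260·0.087·1.206 = 132.2 kg/s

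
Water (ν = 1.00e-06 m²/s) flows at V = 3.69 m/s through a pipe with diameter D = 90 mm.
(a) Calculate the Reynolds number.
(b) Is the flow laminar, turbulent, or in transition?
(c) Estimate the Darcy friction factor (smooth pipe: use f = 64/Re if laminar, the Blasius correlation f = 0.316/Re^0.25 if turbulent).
(a) Re = V·D/ν = 3.69·0.09/1.00e-06 = 332100
(b) Flow regime: turbulent (Re > 4000)
(c) Friction factor: f = 0.316/Re^0.25 = 0.316/332100^0.25 = 0.01316 (Blasius is strictly valid for Re ≲ 1e5; used here as the smooth-pipe estimate the problem specifies)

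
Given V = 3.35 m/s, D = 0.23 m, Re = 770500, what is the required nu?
Formula: Re = \frac{V D}{\nu}
Substituting knowns: 770500 = 3.35·0.23/nu
Solving for nu: nu = 3.35·0.23/770500 = 1.000e-06 m²/s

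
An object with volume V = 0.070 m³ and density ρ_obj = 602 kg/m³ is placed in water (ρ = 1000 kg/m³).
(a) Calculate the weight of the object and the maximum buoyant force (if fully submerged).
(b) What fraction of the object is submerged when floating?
(a) W=rho_obj*g*V=602*9.81*0.070=413.4 N; F_B(max)=rho*g*V=1000*9.81*0.070=686.7 N
(b) Floating fraction=rho_obj/rho=602/1000=0.602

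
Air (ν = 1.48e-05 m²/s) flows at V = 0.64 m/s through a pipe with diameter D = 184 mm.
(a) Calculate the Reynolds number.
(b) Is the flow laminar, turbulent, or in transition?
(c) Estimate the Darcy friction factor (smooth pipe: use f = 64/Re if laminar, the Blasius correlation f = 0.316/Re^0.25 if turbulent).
(a) Re = V·D/ν = 0.64·0.184/1.48e-05 = 7956.8
(b) Flow regime: turbulent (Re > 4000)
(c) Friction factor: f = 0.316/Re^0.25 = 0.316/7956.8^0.25 = 0.03346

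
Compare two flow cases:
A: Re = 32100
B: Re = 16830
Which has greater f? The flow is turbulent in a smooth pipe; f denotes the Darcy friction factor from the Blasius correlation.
f(A) = 0.02361, f(B) = 0.02774. Answer: B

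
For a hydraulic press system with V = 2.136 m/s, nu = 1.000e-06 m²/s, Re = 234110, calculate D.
Formula: Re = \frac{V D}{\nu}
Substituting knowns: 234110 = 2.136·D/1.000e-06
Solving for D: D = 234110·1.000e-06/2.136 = 0.1096 m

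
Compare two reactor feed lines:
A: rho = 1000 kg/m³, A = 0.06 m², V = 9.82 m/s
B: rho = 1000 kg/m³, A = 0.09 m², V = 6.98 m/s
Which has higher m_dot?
m_dot(A) = 589.2 kg/s, m_dot(B) = 628.2 kg/s. Answer: B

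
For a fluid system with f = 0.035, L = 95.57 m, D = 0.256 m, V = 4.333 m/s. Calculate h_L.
Formula: h_L = f \frac{L}{D} \frac{V^2}{2g}
h_L = 0.035·(95.57/0.256)·4.333²/(2·9.81) = 12.5 m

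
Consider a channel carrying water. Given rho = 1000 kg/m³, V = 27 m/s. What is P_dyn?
Formula: P_{dyn} = \frac{1}{2} \rho V^2
P_dyn = 0.5·1000·27²/1000 = 364.5 kPa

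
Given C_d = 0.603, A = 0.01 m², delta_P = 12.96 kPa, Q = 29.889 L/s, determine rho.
Formula: Q = C_d A \sqrt{\frac{2 \Delta P}{\rho}}
Substituting knowns: 29.889 = 0.603·0.01·√(2·(12.96·1000)/rho)·1000
Solving for rho: rho = 2·(12.96·1000)/((29.889/1000)/(0.603·0.01))² = 1055 kg/m³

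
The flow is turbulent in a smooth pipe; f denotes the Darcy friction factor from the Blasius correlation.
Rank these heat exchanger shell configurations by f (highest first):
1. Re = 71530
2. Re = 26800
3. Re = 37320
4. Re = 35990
Case 1: f = 0.01932
Case 2: f = 0.0247
Case 3: f = 0.02274
Case 4: f = 0.02294
Ranking (highest first): 2, 4, 3, 1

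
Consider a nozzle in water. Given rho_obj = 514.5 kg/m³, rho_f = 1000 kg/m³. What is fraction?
Formula: f_{sub} = \frac{\rho_{obj}}{\rho_f}
fraction = 514.5/1000 = 0.5145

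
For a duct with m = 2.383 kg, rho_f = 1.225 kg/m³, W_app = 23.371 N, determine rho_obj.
Formula: W_{app} = mg\left(1 - \frac{\rho_f}{\rho_{obj}}\right)
Substituting knowns: 23.371 = 2.383·9.81·(1 − 1.225/rho_obj)
Solving for rho_obj: rho_obj = 1.225/(1 − 23.371/(2.383·9.81)) = 4597 kg/m³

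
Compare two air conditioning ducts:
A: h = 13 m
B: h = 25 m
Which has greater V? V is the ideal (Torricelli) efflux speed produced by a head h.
V(A) = 15.97 m/s, V(B) = 22.15 m/s. Answer: B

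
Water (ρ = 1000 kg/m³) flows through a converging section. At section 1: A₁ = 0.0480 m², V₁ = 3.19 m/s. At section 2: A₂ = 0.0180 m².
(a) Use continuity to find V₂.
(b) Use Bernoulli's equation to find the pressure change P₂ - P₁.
(a) Continuity: A₁V₁=A₂V₂ -> V₂=A₁V₁/A₂=0.0480*3.19/0.0180=8.51 m/s
(b) Bernoulli: P₂-P₁=0.5*rho*(V₁^2-V₂^2)/1000=0.5*1000*(3.19^2-8.51^2)/1000=-31.12 kPa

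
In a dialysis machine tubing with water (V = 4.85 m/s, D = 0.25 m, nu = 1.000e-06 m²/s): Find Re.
Formula: Re = \frac{V D}{\nu}
Re = 4.85·0.25/1.000e-06 = 1.212e+06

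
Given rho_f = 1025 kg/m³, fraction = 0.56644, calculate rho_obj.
Formula: f_{sub} = \frac{\rho_{obj}}{\rho_f}
Substituting knowns: 0.56644 = rho_obj/1025
Solving for rho_obj: rho_obj = 0.56644·1025 = 580.6 kg/m³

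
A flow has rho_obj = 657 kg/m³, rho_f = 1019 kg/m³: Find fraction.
Formula: f_{sub} = \frac{\rho_{obj}}{\rho_f}
fraction = 657/1019 = 0.6447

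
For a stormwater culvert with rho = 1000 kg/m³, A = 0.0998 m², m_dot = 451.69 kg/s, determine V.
Formula: \dot{m} = \rho A V
Substituting knowns: 451.69 = 1000·0.0998·V
Solving for V: V = 451.69/(1000·0.0998) = 4.526 m/s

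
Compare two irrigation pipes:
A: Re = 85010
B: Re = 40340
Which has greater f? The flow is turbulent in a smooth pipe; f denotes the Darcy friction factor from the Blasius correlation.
f(A) = 0.01851, f(B) = 0.0223. Answer: B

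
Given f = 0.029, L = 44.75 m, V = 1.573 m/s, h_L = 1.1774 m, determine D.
Formula: h_L = f \frac{L}{D} \frac{V^2}{2g}
Substituting knowns: 1.1774 = 0.029·(44.75/D)·1.573²/(2·9.81)
Solving for D: D = 0.029·44.75·1.573²/(2·9.81·1.1774) = 0.139 m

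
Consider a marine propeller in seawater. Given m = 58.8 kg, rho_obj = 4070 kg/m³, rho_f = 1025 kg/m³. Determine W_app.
Formula: W_{app} = mg\left(1 - \frac{\rho_f}{\rho_{obj}}\right)
W_app = 58.8·9.81·(1 − 1025/4070) = 431.6 N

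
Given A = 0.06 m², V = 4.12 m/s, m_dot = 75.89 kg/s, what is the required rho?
Formula: \dot{m} = \rho A V
Substituting knowns: 75.89 = rho·0.06·4.12
Solving for rho: rho = 75.89/(0.06·4.12) = 307 kg/m³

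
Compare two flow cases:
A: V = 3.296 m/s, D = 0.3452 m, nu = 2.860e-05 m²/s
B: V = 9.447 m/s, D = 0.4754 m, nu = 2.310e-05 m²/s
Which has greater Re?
Re(A) = 39782, Re(B) = 194420. Answer: B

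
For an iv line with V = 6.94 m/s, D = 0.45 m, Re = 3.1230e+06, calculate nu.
Formula: Re = \frac{V D}{\nu}
Substituting knowns: 3.1230e+06 = 6.94·0.45/nu
Solving for nu: nu = 6.94·0.45/3.1230e+06 = 1.000e-06 m²/s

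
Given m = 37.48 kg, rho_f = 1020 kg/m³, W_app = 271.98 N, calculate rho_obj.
Formula: W_{app} = mg\left(1 - \frac{\rho_f}{\rho_{obj}}\right)
Substituting knowns: 271.98 = 37.48·9.81·(1 − 1020/rho_obj)
Solving for rho_obj: rho_obj = 1020/(1 − 271.98/(37.48·9.81)) = 3919 kg/m³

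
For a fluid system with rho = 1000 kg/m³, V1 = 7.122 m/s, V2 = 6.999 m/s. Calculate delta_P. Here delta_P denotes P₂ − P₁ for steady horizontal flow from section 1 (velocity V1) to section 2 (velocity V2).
Formula: \Delta P = \frac{1}{2} \rho (V_1^2 - V_2^2)
delta_P = 0.5·1000·(7.122² − 6.999²)/1000 = 0.8684 kPa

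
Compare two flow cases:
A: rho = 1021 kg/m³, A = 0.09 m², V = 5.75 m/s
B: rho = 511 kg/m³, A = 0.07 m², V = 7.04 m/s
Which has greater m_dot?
m_dot(A) = 528.4 kg/s, m_dot(B) = 251.8 kg/s. Answer: A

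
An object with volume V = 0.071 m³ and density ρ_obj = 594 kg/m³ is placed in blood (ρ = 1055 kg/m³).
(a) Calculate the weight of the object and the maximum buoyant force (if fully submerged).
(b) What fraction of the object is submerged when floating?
(a) W=rho_obj*g*V=594*9.81*0.071=413.7 N; F_B(max)=rho*g*V=1055*9.81*0.071=734.8 N
(b) Floating fraction=rho_obj/rho=594/1055=0.563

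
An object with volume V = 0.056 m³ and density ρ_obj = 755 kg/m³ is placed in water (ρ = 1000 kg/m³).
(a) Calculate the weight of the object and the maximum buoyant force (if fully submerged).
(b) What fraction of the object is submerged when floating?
(a) W=rho_obj*g*V=755*9.81*0.056=414.8 N; F_B(max)=rho*g*V=1000*9.81*0.056=549.4 N
(b) Floating fraction=rho_obj/rho=755/1000=0.755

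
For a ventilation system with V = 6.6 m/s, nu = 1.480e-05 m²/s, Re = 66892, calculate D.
Formula: Re = \frac{V D}{\nu}
Substituting knowns: 66892 = 6.6·D/1.480e-05
Solving for D: D = 66892·1.480e-05/6.6 = 0.15 m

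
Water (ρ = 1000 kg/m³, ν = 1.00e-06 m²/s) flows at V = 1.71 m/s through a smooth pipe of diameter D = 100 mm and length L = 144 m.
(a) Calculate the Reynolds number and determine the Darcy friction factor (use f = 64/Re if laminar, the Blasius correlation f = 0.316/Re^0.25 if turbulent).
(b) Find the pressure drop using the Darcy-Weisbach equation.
(a) Re = V·D/ν = 1.71·0.1/1.00e-06 = 171000 → turbulent (Re > 4000); f = 0.316/Re^0.25 = 0.316/171000^0.25 = 0.01554 (Blasius is strictly valid for Re ≲ 1e5; used here as the smooth-pipe estimate the problem specifies)
(b) Darcy-Weisbach: ΔP = f·(L/D)·½ρV²/1000 = 0.01554·(144/0.100)·½·1000·1.71²/1000 = 32.72 kPa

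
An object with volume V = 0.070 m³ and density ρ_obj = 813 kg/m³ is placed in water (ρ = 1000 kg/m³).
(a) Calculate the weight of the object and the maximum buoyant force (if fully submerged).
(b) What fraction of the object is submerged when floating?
(a) W=rho_obj*g*V=813*9.81*0.070=558.3 N; F_B(max)=rho*g*V=1000*9.81*0.070=686.7 N
(b) Floating fraction=rho_obj/rho=813/1000=0.813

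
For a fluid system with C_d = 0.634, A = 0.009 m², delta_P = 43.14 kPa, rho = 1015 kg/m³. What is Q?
Formula: Q = C_d A \sqrt{\frac{2 \Delta P}{\rho}}
Q = 0.634·0.009·√(2·(43.14·1000)/1015)·1000 = 52.61 L/s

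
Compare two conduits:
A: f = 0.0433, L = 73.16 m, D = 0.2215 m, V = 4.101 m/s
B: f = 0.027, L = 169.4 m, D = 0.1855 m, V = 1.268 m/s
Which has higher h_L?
h_L(A) = 12.26 m, h_L(B) = 2.021 m. Answer: A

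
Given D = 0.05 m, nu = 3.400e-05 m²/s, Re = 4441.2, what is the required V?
Formula: Re = \frac{V D}{\nu}
Substituting knowns: 4441.2 = V·0.05/3.400e-05
Solving for V: V = 4441.2·3.400e-05/0.05 = 3.02 m/s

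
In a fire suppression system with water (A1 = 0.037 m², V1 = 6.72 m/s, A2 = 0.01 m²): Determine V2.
Formula: V_2 = \frac{A_1 V_1}{A_2}
V2 = 0.037·6.72/0.01 = 24.86 m/s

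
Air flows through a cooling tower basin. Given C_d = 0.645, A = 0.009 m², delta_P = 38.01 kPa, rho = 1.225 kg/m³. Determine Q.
Formula: Q = C_d A \sqrt{\frac{2 \Delta P}{\rho}}
Q = 0.645·0.009·√(2·(38.01·1000)/1.225)·1000 = 1446 L/s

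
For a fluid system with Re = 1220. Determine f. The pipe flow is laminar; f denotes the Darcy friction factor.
Formula: f = \frac{64}{Re}
f = 64/1220 = 0.05246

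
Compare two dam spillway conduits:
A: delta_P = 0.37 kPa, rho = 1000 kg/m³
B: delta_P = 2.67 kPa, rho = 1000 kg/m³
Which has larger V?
V(A) = 0.8602 m/s, V(B) = 2.311 m/s. Answer: B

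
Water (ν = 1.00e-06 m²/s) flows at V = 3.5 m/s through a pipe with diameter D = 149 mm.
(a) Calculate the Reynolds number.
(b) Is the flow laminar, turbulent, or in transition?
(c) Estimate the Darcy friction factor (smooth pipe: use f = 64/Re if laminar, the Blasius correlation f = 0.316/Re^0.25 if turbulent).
(a) Re = V·D/ν = 3.5·0.149/1.00e-06 = 521500
(b) Flow regime: turbulent (Re > 4000)
(c) Friction factor: f = 0.316/Re^0.25 = 0.316/521500^0.25 = 0.01176 (Blasius is strictly valid for Re ≲ 1e5; used here as the smooth-pipe estimate the problem specifies)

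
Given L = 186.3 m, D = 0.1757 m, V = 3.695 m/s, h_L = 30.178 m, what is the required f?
Formula: h_L = f \frac{L}{D} \frac{V^2}{2g}
Substituting knowns: 30.178 = f·(186.3/0.1757)·3.695²/(2·9.81)
Solving for f: f = 30.178·2·9.81/((186.3/0.1757)·3.695²) = 0.0409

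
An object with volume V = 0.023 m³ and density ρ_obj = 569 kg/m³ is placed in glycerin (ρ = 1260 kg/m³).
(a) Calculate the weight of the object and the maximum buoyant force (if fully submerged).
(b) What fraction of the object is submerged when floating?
(a) W=rho_obj*g*V=569*9.81*0.023=128.4 N; F_B(max)=rho*g*V=1260*9.81*0.023=284.3 N
(b) Floating fraction=rho_obj/rho=569/1260=0.452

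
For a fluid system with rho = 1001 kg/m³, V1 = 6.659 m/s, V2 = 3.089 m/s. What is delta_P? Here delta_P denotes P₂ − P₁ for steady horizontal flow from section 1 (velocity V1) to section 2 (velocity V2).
Formula: \Delta P = \frac{1}{2} \rho (V_1^2 - V_2^2)
delta_P = 0.5·1001·(6.659² − 3.089²)/1000 = 17.42 kPa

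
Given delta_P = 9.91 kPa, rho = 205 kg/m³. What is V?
Formula: V = \sqrt{\frac{2 \Delta P}{\rho}}
V = √(2·(9.91·1000)/205) = 9.833 m/s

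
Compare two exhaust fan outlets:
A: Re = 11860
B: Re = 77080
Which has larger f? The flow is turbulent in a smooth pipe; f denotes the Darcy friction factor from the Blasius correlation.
f(A) = 0.03028, f(B) = 0.01896. Answer: A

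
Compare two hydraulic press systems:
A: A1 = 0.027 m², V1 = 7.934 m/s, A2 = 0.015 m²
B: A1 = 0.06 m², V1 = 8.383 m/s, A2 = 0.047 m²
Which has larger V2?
V2(A) = 14.28 m/s, V2(B) = 10.7 m/s. Answer: A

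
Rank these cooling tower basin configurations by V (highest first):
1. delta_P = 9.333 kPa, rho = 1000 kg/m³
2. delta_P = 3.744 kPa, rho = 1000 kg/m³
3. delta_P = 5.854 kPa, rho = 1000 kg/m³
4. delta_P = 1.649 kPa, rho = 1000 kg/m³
Case 1: V = 4.32 m/s
Case 2: V = 2.736 m/s
Case 3: V = 3.422 m/s
Case 4: V = 1.816 m/s
Ranking (highest first): 1, 3, 2, 4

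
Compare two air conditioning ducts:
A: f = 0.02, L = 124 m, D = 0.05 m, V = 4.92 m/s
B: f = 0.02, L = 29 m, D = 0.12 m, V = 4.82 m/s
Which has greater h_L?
h_L(A) = 61.19 m, h_L(B) = 5.723 m. Answer: A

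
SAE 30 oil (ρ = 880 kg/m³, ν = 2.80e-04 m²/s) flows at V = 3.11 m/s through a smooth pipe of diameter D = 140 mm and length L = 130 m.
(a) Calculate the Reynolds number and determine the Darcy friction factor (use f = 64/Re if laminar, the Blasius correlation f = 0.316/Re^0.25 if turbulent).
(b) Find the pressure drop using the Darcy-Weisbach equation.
(a) Re = V·D/ν = 3.11·0.14/2.80e-04 = 1555 → laminar (Re < 2300); f = 64/Re = 64/1555 = 0.041158
(b) Darcy-Weisbach: ΔP = f·(L/D)·½ρV²/1000 = 0.041158·(130/0.140)·½·880·3.11²/1000 = 162.6 kPa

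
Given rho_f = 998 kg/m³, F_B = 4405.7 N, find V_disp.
Formula: F_B = \rho_f g V_{disp}
Substituting knowns: 4405.7 = 998·9.81·V_disp
Solving for V_disp: V_disp = 4405.7/(998·9.81) = 0.45 m³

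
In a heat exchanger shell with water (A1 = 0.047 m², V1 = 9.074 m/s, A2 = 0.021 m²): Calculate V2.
Formula: V_2 = \frac{A_1 V_1}{A_2}
V2 = 0.047·9.074/0.021 = 20.31 m/s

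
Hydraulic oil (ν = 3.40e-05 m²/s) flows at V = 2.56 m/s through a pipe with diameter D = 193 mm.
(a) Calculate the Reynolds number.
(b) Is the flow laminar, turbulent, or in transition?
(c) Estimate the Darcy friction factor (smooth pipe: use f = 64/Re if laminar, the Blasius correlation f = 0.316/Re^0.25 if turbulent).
(a) Re = V·D/ν = 2.56·0.193/3.40e-05 = 14532
(b) Flow regime: turbulent (Re > 4000)
(c) Friction factor: f = 0.316/Re^0.25 = 0.316/14532^0.25 = 0.02878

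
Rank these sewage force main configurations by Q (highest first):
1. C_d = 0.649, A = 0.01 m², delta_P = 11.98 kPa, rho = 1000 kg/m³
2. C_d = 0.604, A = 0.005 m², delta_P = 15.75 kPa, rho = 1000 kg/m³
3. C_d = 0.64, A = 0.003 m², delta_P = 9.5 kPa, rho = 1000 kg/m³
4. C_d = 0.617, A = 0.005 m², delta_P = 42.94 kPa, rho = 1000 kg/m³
Case 1: Q = 31.77 L/s
Case 2: Q = 16.95 L/s
Case 3: Q = 8.369 L/s
Case 4: Q = 28.59 L/s
Ranking (highest first): 1, 4, 2, 3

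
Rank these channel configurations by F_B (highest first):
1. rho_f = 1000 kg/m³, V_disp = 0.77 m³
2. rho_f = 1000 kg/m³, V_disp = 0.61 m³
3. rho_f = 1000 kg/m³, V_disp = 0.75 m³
Case 1: F_B = 7554 N
Case 2: F_B = 5984 N
Case 3: F_B = 7358 N
Ranking (highest first): 1, 3, 2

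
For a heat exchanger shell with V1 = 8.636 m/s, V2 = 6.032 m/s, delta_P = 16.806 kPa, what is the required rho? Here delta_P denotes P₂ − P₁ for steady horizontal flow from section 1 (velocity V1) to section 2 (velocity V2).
Formula: \Delta P = \frac{1}{2} \rho (V_1^2 - V_2^2)
Substituting knowns: 16.806 = 0.5·rho·(8.636² − 6.032²)/1000
Solving for rho: rho = 2·(16.806·1000)/(8.636² − 6.032²) = 880 kg/m³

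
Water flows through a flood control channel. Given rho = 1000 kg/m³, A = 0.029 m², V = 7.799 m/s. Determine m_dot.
Formula: \dot{m} = \rho A V
m_dot = 1000·0.029·7.799 = 226.2 kg/s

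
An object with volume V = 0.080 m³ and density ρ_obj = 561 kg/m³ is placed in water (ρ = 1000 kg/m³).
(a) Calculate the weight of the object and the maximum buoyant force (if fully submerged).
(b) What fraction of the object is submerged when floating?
(a) W=rho_obj*g*V=561*9.81*0.080=440.3 N; F_B(max)=rho*g*V=1000*9.81*0.080=784.8 N
(b) Floating fraction=rho_obj/rho=561/1000=0.561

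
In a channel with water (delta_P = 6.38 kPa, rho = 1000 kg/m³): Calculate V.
Formula: V = \sqrt{\frac{2 \Delta P}{\rho}}
V = √(2·(6.38·1000)/1000) = 3.572 m/s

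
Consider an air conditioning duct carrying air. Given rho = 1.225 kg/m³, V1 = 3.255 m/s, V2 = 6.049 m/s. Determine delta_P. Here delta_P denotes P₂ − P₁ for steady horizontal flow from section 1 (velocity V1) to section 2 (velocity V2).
Formula: \Delta P = \frac{1}{2} \rho (V_1^2 - V_2^2)
delta_P = 0.5·1.225·(3.255² − 6.049²)/1000 = -0.01592 kPa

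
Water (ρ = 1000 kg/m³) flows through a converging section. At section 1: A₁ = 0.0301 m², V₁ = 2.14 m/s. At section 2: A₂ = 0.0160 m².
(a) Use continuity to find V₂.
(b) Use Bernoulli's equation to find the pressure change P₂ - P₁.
(a) Continuity: A₁V₁=A₂V₂ -> V₂=A₁V₁/A₂=0.0301*2.14/0.0160=4.03 m/s
(b) Bernoulli: P₂-P₁=0.5*rho*(V₁^2-V₂^2)/1000=0.5*1000*(2.14^2-4.03^2)/1000=-5.831 kPa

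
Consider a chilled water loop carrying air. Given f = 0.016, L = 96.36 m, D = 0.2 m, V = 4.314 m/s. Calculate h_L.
Formula: h_L = f \frac{L}{D} \frac{V^2}{2g}
h_L = 0.016·(96.36/0.2)·4.314²/(2·9.81) = 7.312 m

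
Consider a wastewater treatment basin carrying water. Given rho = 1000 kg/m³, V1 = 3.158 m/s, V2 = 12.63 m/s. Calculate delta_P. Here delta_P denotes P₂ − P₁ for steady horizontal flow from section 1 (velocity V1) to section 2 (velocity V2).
Formula: \Delta P = \frac{1}{2} \rho (V_1^2 - V_2^2)
delta_P = 0.5·1000·(3.158² − 12.63²)/1000 = -74.77 kPa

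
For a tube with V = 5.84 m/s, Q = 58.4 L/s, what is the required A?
Formula: Q = A V
Substituting knowns: 58.4 = A·5.84·1000
Solving for A: A = (58.4/1000)/5.84 = 0.01 m²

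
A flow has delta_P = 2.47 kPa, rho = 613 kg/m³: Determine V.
Formula: V = \sqrt{\frac{2 \Delta P}{\rho}}
V = √(2·(2.47·1000)/613) = 2.839 m/s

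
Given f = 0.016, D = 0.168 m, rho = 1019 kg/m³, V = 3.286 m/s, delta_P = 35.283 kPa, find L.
Formula: \Delta P = f \frac{L}{D} \frac{\rho V^2}{2}
Substituting knowns: 35.283 = 0.016·(L/0.168)·0.5·1019·3.286²/1000
Solving for L: L = (35.283·1000)·0.168/(0.016·0.5·1019·3.286²) = 67.34 m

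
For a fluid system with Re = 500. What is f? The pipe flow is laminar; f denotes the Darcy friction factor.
Formula: f = \frac{64}{Re}
f = 64/500 = 0.128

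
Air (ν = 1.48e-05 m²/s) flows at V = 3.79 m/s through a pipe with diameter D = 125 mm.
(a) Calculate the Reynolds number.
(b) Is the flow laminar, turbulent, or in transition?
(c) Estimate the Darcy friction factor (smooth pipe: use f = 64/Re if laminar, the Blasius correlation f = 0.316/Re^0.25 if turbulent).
(a) Re = V·D/ν = 3.79·0.125/1.48e-05 = 32010
(b) Flow regime: turbulent (Re > 4000)
(c) Friction factor: f = 0.316/Re^0.25 = 0.316/32010^0.25 = 0.02362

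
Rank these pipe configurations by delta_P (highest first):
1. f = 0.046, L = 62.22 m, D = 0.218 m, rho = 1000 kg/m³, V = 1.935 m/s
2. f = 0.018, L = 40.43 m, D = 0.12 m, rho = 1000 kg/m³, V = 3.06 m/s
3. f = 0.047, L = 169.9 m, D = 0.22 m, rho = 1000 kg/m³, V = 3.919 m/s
Case 1: delta_P = 24.58 kPa
Case 2: delta_P = 28.39 kPa
Case 3: delta_P = 278.7 kPa
Ranking (highest first): 3, 2, 1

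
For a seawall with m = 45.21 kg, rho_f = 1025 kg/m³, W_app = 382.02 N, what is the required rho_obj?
Formula: W_{app} = mg\left(1 - \frac{\rho_f}{\rho_{obj}}\right)
Substituting knowns: 382.02 = 45.21·9.81·(1 − 1025/rho_obj)
Solving for rho_obj: rho_obj = 1025/(1 − 382.02/(45.21·9.81)) = 7393 kg/m³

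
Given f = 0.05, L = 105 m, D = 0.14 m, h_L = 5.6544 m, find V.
Formula: h_L = f \frac{L}{D} \frac{V^2}{2g}
Substituting knowns: 5.6544 = 0.05·(105/0.14)·V²/(2·9.81)
Solving for V: V = √(5.6544·2·9.81/(0.05·(105/0.14))) = 1.72 m/s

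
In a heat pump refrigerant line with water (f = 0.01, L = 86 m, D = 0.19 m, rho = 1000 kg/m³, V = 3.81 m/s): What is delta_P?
Formula: \Delta P = f \frac{L}{D} \frac{\rho V^2}{2}
delta_P = 0.01·(86/0.19)·0.5·1000·3.81²/1000 = 32.85 kPa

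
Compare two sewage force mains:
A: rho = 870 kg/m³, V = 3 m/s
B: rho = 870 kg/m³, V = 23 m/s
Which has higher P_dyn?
P_dyn(A) = 3.915 kPa, P_dyn(B) = 230.1 kPa. Answer: B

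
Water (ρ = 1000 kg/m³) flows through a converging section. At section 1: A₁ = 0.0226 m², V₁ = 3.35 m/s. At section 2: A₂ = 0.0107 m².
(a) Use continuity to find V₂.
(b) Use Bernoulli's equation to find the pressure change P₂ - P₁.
(a) Continuity: A₁V₁=A₂V₂ -> V₂=A₁V₁/A₂=0.0226*3.35/0.0107=7.08 m/s
(b) Bernoulli: P₂-P₁=0.5*rho*(V₁^2-V₂^2)/1000=0.5*1000*(3.35^2-7.08^2)/1000=-19.45 kPa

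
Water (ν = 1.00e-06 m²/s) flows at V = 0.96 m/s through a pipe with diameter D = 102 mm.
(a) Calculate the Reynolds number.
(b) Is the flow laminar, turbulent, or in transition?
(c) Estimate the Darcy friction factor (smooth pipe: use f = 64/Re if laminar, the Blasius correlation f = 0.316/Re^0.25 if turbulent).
(a) Re = V·D/ν = 0.96·0.102/1.00e-06 = 97920
(b) Flow regime: turbulent (Re > 4000)
(c) Friction factor: f = 0.316/Re^0.25 = 0.316/97920^0.25 = 0.01786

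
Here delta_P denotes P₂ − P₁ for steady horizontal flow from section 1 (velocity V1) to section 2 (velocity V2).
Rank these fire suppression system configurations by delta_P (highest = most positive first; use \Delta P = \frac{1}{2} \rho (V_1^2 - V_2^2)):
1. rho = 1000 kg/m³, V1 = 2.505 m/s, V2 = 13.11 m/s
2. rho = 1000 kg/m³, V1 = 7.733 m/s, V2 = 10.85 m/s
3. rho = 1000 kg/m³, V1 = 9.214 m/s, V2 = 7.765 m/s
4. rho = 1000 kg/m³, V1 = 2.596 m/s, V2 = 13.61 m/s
Case 1: delta_P = -82.8 kPa
Case 2: delta_P = -28.96 kPa
Case 3: delta_P = 12.3 kPa
Case 4: delta_P = -89.25 kPa
Ranking (highest first): 3, 2, 1, 4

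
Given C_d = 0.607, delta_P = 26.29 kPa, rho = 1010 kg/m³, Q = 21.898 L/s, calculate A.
Formula: Q = C_d A \sqrt{\frac{2 \Delta P}{\rho}}
Substituting knowns: 21.898 = 0.607·A·√(2·(26.29·1000)/1010)·1000
Solving for A: A = (21.898/1000)/(0.607·√(2·(26.29·1000)/1010)) = 0.005 m²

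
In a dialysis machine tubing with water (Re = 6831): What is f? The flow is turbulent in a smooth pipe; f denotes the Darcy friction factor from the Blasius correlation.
Formula: f = \frac{0.316}{Re^{0.25}}
f = 0.316/6831^0.25 = 0.03476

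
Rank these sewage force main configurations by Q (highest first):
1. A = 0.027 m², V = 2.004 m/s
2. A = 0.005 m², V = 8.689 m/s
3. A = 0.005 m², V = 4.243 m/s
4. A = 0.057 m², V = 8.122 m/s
Case 1: Q = 54.11 L/s
Case 2: Q = 43.45 L/s
Case 3: Q = 21.21 L/s
Case 4: Q = 463 L/s
Ranking (highest first): 4, 1, 2, 3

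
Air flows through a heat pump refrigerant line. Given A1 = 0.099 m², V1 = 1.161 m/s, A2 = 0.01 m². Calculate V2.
Formula: V_2 = \frac{A_1 V_1}{A_2}
V2 = 0.099·1.161/0.01 = 11.49 m/s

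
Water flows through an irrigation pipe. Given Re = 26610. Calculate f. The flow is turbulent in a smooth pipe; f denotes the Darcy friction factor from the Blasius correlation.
Formula: f = \frac{0.316}{Re^{0.25}}
f = 0.316/26610^0.25 = 0.02474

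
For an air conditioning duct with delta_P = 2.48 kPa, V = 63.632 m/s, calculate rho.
Formula: V = \sqrt{\frac{2 \Delta P}{\rho}}
Substituting knowns: 63.632 = √(2·(2.48·1000)/rho)
Solving for rho: rho = 2·(2.48·1000)/63.632² = 1.225 kg/m³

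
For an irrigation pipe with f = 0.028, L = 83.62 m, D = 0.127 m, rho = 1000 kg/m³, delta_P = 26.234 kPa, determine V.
Formula: \Delta P = f \frac{L}{D} \frac{\rho V^2}{2}
Substituting knowns: 26.234 = 0.028·(83.62/0.127)·0.5·1000·V²/1000
Solving for V: V = √((26.234·1000)/(0.028·(83.62/0.127)·0.5·1000)) = 1.687 m/s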